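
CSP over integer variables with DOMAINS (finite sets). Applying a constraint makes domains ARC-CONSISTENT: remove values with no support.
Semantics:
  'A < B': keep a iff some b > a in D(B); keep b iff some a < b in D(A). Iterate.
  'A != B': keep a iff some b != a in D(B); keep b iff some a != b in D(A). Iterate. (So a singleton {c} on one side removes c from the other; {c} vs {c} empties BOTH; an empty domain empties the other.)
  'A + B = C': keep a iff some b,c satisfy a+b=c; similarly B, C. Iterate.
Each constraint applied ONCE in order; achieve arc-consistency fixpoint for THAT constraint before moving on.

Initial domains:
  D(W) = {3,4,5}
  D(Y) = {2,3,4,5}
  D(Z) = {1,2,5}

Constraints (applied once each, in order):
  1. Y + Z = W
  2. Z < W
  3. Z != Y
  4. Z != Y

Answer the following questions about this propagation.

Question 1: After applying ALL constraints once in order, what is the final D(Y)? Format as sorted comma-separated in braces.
Constraint 1 (Y + Z = W) on D(Y)={2,3,4,5} D(Z)={1,2,5} D(W)={3,4,5}: Y {2,3,4,5}->{2,3,4}; Z {1,2,5}->{1,2}
Constraint 2 (Z < W) on D(Z)={1,2} D(W)={3,4,5}: no change
Constraint 3 (Z != Y) on D(Z)={1,2} D(Y)={2,3,4}: no change
Constraint 4 (Z != Y) on D(Z)={1,2} D(Y)={2,3,4}: no change
So after all 4 constraints: D(Y) = {2,3,4}

Answer: {2,3,4}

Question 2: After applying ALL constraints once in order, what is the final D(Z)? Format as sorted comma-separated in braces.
Constraint 1 (Y + Z = W) on D(Y)={2,3,4,5} D(Z)={1,2,5} D(W)={3,4,5}: Y {2,3,4,5}->{2,3,4}; Z {1,2,5}->{1,2}
Constraint 2 (Z < W) on D(Z)={1,2} D(W)={3,4,5}: no change
Constraint 3 (Z != Y) on D(Z)={1,2} D(Y)={2,3,4}: no change
Constraint 4 (Z != Y) on D(Z)={1,2} D(Y)={2,3,4}: no change
So after all 4 constraints: D(Z) = {1,2}

Answer: {1,2}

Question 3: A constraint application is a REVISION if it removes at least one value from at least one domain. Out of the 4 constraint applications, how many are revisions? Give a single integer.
Constraint 1 (Y + Z = W) on D(Y)={2,3,4,5} D(Z)={1,2,5} D(W)={3,4,5}: Y {2,3,4,5}->{2,3,4}; Z {1,2,5}->{1,2} => REVISION
Constraint 2 (Z < W) on D(Z)={1,2} D(W)={3,4,5}: no change => not a revision
Constraint 3 (Z != Y) on D(Z)={1,2} D(Y)={2,3,4}: no change => not a revision
Constraint 4 (Z != Y) on D(Z)={1,2} D(Y)={2,3,4}: no change => not a revision
Total revisions = 1

Answer: 1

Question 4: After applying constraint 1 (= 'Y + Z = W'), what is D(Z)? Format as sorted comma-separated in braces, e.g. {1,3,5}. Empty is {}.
Constraint 1 (Y + Z = W) on D(Y)={2,3,4,5} D(Z)={1,2,5} D(W)={3,4,5}: Y {2,3,4,5}->{2,3,4}; Z {1,2,5}->{1,2}
So after constraint 1: D(Z) = {1,2}

Answer: {1,2}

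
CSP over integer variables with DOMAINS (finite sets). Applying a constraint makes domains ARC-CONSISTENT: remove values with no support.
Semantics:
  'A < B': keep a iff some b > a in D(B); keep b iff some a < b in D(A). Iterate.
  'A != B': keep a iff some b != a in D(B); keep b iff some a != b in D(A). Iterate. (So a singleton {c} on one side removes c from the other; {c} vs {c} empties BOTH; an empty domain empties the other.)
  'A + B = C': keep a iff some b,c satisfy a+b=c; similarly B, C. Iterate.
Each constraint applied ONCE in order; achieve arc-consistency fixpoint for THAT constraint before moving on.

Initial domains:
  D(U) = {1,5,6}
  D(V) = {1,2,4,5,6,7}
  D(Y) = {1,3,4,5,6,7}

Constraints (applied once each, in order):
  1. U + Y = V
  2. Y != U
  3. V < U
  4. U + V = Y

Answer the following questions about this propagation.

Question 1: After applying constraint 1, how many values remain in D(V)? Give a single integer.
Answer: 5

Derivation:
Constraint 1 (U + Y = V) on D(U)={1,5,6} D(Y)={1,3,4,5,6,7} D(V)={1,2,4,5,6,7}: Y {1,3,4,5,6,7}->{1,3,4,5,6}; V {1,2,4,5,6,7}->{2,4,5,6,7}
So after constraint 1: D(V)={2,4,5,6,7}, size = 5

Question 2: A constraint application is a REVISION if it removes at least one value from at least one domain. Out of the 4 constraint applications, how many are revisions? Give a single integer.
Constraint 1 (U + Y = V) on D(U)={1,5,6} D(Y)={1,3,4,5,6,7} D(V)={1,2,4,5,6,7}: Y {1,3,4,5,6,7}->{1,3,4,5,6}; V {1,2,4,5,6,7}->{2,4,5,6,7} => REVISION
Constraint 2 (Y != U) on D(Y)={1,3,4,5,6} D(U)={1,5,6}: no change => not a revision
Constraint 3 (V < U) on D(V)={2,4,5,6,7} D(U)={1,5,6}: V {2,4,5,6,7}->{2,4,5}; U {1,5,6}->{5,6} => REVISION
Constraint 4 (U + V = Y) on D(U)={5,6} D(V)={2,4,5} D(Y)={1,3,4,5,6}: U {5,6}->{}; V {2,4,5}->{}; Y {1,3,4,5,6}->{} => REVISION
Total revisions = 3

Answer: 3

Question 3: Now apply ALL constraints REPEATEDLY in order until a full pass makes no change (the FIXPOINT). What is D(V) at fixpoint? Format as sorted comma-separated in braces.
Answer: {}

Derivation:
pass 0 (initial): D(V)={1,2,4,5,6,7}
pass 1: U {1,5,6}->{}; V {1,2,4,5,6,7}->{}; Y {1,3,4,5,6,7}->{}
pass 2: no change
Fixpoint after 2 passes: D(V) = {}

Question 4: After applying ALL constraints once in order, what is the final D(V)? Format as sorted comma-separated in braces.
Answer: {}

Derivation:
Constraint 1 (U + Y = V) on D(U)={1,5,6} D(Y)={1,3,4,5,6,7} D(V)={1,2,4,5,6,7}: Y {1,3,4,5,6,7}->{1,3,4,5,6}; V {1,2,4,5,6,7}->{2,4,5,6,7}
Constraint 2 (Y != U) on D(Y)={1,3,4,5,6} D(U)={1,5,6}: no change
Constraint 3 (V < U) on D(V)={2,4,5,6,7} D(U)={1,5,6}: V {2,4,5,6,7}->{2,4,5}; U {1,5,6}->{5,6}
Constraint 4 (U + V = Y) on D(U)={5,6} D(V)={2,4,5} D(Y)={1,3,4,5,6}: U {5,6}->{}; V {2,4,5}->{}; Y {1,3,4,5,6}->{}
So after all 4 constraints: D(V) = {}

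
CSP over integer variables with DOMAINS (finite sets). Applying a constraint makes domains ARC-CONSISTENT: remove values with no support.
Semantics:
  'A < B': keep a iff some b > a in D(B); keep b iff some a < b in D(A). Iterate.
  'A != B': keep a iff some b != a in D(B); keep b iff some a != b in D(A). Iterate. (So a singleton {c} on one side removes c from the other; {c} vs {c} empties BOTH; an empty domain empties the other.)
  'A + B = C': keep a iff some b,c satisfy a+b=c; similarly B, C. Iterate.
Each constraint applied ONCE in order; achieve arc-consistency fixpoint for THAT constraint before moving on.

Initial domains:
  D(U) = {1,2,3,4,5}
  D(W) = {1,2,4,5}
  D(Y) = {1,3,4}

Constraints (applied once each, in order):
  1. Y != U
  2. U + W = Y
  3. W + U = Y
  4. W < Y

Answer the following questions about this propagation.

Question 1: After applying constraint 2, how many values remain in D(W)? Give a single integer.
Answer: 2

Derivation:
Constraint 1 (Y != U) on D(Y)={1,3,4} D(U)={1,2,3,4,5}: no change
Constraint 2 (U + W = Y) on D(U)={1,2,3,4,5} D(W)={1,2,4,5} D(Y)={1,3,4}: U {1,2,3,4,5}->{1,2,3}; W {1,2,4,5}->{1,2}; Y {1,3,4}->{3,4}
So after constraint 2: D(W)={1,2}, size = 2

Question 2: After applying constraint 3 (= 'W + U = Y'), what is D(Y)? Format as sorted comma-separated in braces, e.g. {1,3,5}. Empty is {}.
Answer: {3,4}

Derivation:
Constraint 1 (Y != U) on D(Y)={1,3,4} D(U)={1,2,3,4,5}: no change
Constraint 2 (U + W = Y) on D(U)={1,2,3,4,5} D(W)={1,2,4,5} D(Y)={1,3,4}: U {1,2,3,4,5}->{1,2,3}; W {1,2,4,5}->{1,2}; Y {1,3,4}->{3,4}
Constraint 3 (W + U = Y) on D(W)={1,2} D(U)={1,2,3} D(Y)={3,4}: no change
So after constraint 3: D(Y) = {3,4}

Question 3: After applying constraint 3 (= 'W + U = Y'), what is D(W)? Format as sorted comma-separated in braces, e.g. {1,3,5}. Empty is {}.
Answer: {1,2}

Derivation:
Constraint 1 (Y != U) on D(Y)={1,3,4} D(U)={1,2,3,4,5}: no change
Constraint 2 (U + W = Y) on D(U)={1,2,3,4,5} D(W)={1,2,4,5} D(Y)={1,3,4}: U {1,2,3,4,5}->{1,2,3}; W {1,2,4,5}->{1,2}; Y {1,3,4}->{3,4}
Constraint 3 (W + U = Y) on D(W)={1,2} D(U)={1,2,3} D(Y)={3,4}: no change
So after constraint 3: D(W) = {1,2}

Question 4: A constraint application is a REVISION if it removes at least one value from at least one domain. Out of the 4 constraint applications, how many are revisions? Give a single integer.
Constraint 1 (Y != U) on D(Y)={1,3,4} D(U)={1,2,3,4,5}: no change => not a revision
Constraint 2 (U + W = Y) on D(U)={1,2,3,4,5} D(W)={1,2,4,5} D(Y)={1,3,4}: U {1,2,3,4,5}->{1,2,3}; W {1,2,4,5}->{1,2}; Y {1,3,4}->{3,4} => REVISION
Constraint 3 (W + U = Y) on D(W)={1,2} D(U)={1,2,3} D(Y)={3,4}: no change => not a revision
Constraint 4 (W < Y) on D(W)={1,2} D(Y)={3,4}: no change => not a revision
Total revisions = 1

Answer: 1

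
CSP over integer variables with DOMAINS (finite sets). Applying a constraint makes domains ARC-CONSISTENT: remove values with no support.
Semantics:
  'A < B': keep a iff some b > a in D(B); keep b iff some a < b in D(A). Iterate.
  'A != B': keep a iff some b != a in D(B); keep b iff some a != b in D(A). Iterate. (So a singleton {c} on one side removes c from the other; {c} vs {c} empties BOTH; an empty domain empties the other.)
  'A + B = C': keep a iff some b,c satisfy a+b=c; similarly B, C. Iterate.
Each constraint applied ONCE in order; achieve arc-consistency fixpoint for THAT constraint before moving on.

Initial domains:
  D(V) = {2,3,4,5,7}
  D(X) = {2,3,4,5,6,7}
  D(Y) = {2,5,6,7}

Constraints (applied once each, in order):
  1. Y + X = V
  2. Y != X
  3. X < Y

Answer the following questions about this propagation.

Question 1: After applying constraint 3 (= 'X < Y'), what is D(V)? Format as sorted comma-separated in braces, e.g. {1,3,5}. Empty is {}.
Answer: {4,5,7}

Derivation:
Constraint 1 (Y + X = V) on D(Y)={2,5,6,7} D(X)={2,3,4,5,6,7} D(V)={2,3,4,5,7}: Y {2,5,6,7}->{2,5}; X {2,3,4,5,6,7}->{2,3,5}; V {2,3,4,5,7}->{4,5,7}
Constraint 2 (Y != X) on D(Y)={2,5} D(X)={2,3,5}: no change
Constraint 3 (X < Y) on D(X)={2,3,5} D(Y)={2,5}: X {2,3,5}->{2,3}; Y {2,5}->{5}
So after constraint 3: D(V) = {4,5,7}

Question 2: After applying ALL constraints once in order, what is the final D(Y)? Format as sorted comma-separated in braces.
Answer: {5}

Derivation:
Constraint 1 (Y + X = V) on D(Y)={2,5,6,7} D(X)={2,3,4,5,6,7} D(V)={2,3,4,5,7}: Y {2,5,6,7}->{2,5}; X {2,3,4,5,6,7}->{2,3,5}; V {2,3,4,5,7}->{4,5,7}
Constraint 2 (Y != X) on D(Y)={2,5} D(X)={2,3,5}: no change
Constraint 3 (X < Y) on D(X)={2,3,5} D(Y)={2,5}: X {2,3,5}->{2,3}; Y {2,5}->{5}
So after all 3 constraints: D(Y) = {5}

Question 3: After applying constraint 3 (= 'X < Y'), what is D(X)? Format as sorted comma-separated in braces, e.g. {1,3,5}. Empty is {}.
Constraint 1 (Y + X = V) on D(Y)={2,5,6,7} D(X)={2,3,4,5,6,7} D(V)={2,3,4,5,7}: Y {2,5,6,7}->{2,5}; X {2,3,4,5,6,7}->{2,3,5}; V {2,3,4,5,7}->{4,5,7}
Constraint 2 (Y != X) on D(Y)={2,5} D(X)={2,3,5}: no change
Constraint 3 (X < Y) on D(X)={2,3,5} D(Y)={2,5}: X {2,3,5}->{2,3}; Y {2,5}->{5}
So after constraint 3: D(X) = {2,3}

Answer: {2,3}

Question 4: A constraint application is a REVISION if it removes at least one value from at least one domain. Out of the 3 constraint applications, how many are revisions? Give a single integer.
Constraint 1 (Y + X = V) on D(Y)={2,5,6,7} D(X)={2,3,4,5,6,7} D(V)={2,3,4,5,7}: Y {2,5,6,7}->{2,5}; X {2,3,4,5,6,7}->{2,3,5}; V {2,3,4,5,7}->{4,5,7} => REVISION
Constraint 2 (Y != X) on D(Y)={2,5} D(X)={2,3,5}: no change => not a revision
Constraint 3 (X < Y) on D(X)={2,3,5} D(Y)={2,5}: X {2,3,5}->{2,3}; Y {2,5}->{5} => REVISION
Total revisions = 2

Answer: 2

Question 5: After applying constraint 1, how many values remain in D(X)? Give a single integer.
Constraint 1 (Y + X = V) on D(Y)={2,5,6,7} D(X)={2,3,4,5,6,7} D(V)={2,3,4,5,7}: Y {2,5,6,7}->{2,5}; X {2,3,4,5,6,7}->{2,3,5}; V {2,3,4,5,7}->{4,5,7}
So after constraint 1: D(X)={2,3,5}, size = 3

Answer: 3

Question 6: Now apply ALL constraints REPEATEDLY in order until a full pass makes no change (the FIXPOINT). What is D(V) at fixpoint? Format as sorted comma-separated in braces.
pass 0 (initial): D(V)={2,3,4,5,7}
pass 1: V {2,3,4,5,7}->{4,5,7}; X {2,3,4,5,6,7}->{2,3}; Y {2,5,6,7}->{5}
pass 2: V {4,5,7}->{7}; X {2,3}->{2}
pass 3: no change
Fixpoint after 3 passes: D(V) = {7}

Answer: {7}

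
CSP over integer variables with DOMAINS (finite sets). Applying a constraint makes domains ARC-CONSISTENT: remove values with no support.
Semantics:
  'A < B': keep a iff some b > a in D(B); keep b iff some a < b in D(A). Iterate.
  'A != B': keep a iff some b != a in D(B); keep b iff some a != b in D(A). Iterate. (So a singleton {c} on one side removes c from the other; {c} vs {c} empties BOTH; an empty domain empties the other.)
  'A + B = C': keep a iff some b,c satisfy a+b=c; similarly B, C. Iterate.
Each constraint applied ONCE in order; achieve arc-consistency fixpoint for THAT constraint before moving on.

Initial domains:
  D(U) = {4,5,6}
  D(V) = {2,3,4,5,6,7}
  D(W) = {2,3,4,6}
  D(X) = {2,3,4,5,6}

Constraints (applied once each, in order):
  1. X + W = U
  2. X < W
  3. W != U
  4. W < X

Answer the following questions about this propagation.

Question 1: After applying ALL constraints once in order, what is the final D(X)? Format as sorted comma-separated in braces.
Answer: {}

Derivation:
Constraint 1 (X + W = U) on D(X)={2,3,4,5,6} D(W)={2,3,4,6} D(U)={4,5,6}: X {2,3,4,5,6}->{2,3,4}; W {2,3,4,6}->{2,3,4}
Constraint 2 (X < W) on D(X)={2,3,4} D(W)={2,3,4}: X {2,3,4}->{2,3}; W {2,3,4}->{3,4}
Constraint 3 (W != U) on D(W)={3,4} D(U)={4,5,6}: no change
Constraint 4 (W < X) on D(W)={3,4} D(X)={2,3}: W {3,4}->{}; X {2,3}->{}
So after all 4 constraints: D(X) = {}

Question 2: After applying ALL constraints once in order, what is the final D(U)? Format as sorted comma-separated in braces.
Answer: {4,5,6}

Derivation:
Constraint 1 (X + W = U) on D(X)={2,3,4,5,6} D(W)={2,3,4,6} D(U)={4,5,6}: X {2,3,4,5,6}->{2,3,4}; W {2,3,4,6}->{2,3,4}
Constraint 2 (X < W) on D(X)={2,3,4} D(W)={2,3,4}: X {2,3,4}->{2,3}; W {2,3,4}->{3,4}
Constraint 3 (W != U) on D(W)={3,4} D(U)={4,5,6}: no change
Constraint 4 (W < X) on D(W)={3,4} D(X)={2,3}: W {3,4}->{}; X {2,3}->{}
So after all 4 constraints: D(U) = {4,5,6}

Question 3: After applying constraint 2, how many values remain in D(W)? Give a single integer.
Answer: 2

Derivation:
Constraint 1 (X + W = U) on D(X)={2,3,4,5,6} D(W)={2,3,4,6} D(U)={4,5,6}: X {2,3,4,5,6}->{2,3,4}; W {2,3,4,6}->{2,3,4}
Constraint 2 (X < W) on D(X)={2,3,4} D(W)={2,3,4}: X {2,3,4}->{2,3}; W {2,3,4}->{3,4}
So after constraint 2: D(W)={3,4}, size = 2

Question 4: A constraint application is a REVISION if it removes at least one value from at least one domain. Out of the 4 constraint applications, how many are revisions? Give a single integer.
Constraint 1 (X + W = U) on D(X)={2,3,4,5,6} D(W)={2,3,4,6} D(U)={4,5,6}: X {2,3,4,5,6}->{2,3,4}; W {2,3,4,6}->{2,3,4} => REVISION
Constraint 2 (X < W) on D(X)={2,3,4} D(W)={2,3,4}: X {2,3,4}->{2,3}; W {2,3,4}->{3,4} => REVISION
Constraint 3 (W != U) on D(W)={3,4} D(U)={4,5,6}: no change => not a revision
Constraint 4 (W < X) on D(W)={3,4} D(X)={2,3}: W {3,4}->{}; X {2,3}->{} => REVISION
Total revisions = 3

Answer: 3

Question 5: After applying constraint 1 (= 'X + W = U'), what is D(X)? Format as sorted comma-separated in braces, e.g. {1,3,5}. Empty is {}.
Constraint 1 (X + W = U) on D(X)={2,3,4,5,6} D(W)={2,3,4,6} D(U)={4,5,6}: X {2,3,4,5,6}->{2,3,4}; W {2,3,4,6}->{2,3,4}
So after constraint 1: D(X) = {2,3,4}

Answer: {2,3,4}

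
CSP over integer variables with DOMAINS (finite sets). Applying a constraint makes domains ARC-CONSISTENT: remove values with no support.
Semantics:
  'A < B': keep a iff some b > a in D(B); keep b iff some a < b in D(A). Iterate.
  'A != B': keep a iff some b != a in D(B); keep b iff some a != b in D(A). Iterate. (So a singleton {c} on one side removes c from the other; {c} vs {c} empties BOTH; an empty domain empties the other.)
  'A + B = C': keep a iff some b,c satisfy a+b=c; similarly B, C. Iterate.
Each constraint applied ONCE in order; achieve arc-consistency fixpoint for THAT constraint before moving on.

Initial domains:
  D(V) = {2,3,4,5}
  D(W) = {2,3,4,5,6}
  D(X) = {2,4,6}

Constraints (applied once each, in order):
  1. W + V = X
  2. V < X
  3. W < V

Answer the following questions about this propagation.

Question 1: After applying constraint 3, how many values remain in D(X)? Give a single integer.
Answer: 2

Derivation:
Constraint 1 (W + V = X) on D(W)={2,3,4,5,6} D(V)={2,3,4,5} D(X)={2,4,6}: W {2,3,4,5,6}->{2,3,4}; V {2,3,4,5}->{2,3,4}; X {2,4,6}->{4,6}
Constraint 2 (V < X) on D(V)={2,3,4} D(X)={4,6}: no change
Constraint 3 (W < V) on D(W)={2,3,4} D(V)={2,3,4}: W {2,3,4}->{2,3}; V {2,3,4}->{3,4}
So after constraint 3: D(X)={4,6}, size = 2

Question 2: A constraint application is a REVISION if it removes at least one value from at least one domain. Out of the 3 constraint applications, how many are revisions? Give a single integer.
Answer: 2

Derivation:
Constraint 1 (W + V = X) on D(W)={2,3,4,5,6} D(V)={2,3,4,5} D(X)={2,4,6}: W {2,3,4,5,6}->{2,3,4}; V {2,3,4,5}->{2,3,4}; X {2,4,6}->{4,6} => REVISION
Constraint 2 (V < X) on D(V)={2,3,4} D(X)={4,6}: no change => not a revision
Constraint 3 (W < V) on D(W)={2,3,4} D(V)={2,3,4}: W {2,3,4}->{2,3}; V {2,3,4}->{3,4} => REVISION
Total revisions = 2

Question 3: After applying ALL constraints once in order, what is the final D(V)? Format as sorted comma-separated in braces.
Answer: {3,4}

Derivation:
Constraint 1 (W + V = X) on D(W)={2,3,4,5,6} D(V)={2,3,4,5} D(X)={2,4,6}: W {2,3,4,5,6}->{2,3,4}; V {2,3,4,5}->{2,3,4}; X {2,4,6}->{4,6}
Constraint 2 (V < X) on D(V)={2,3,4} D(X)={4,6}: no change
Constraint 3 (W < V) on D(W)={2,3,4} D(V)={2,3,4}: W {2,3,4}->{2,3}; V {2,3,4}->{3,4}
So after all 3 constraints: D(V) = {3,4}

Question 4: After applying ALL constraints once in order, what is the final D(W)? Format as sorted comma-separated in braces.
Constraint 1 (W + V = X) on D(W)={2,3,4,5,6} D(V)={2,3,4,5} D(X)={2,4,6}: W {2,3,4,5,6}->{2,3,4}; V {2,3,4,5}->{2,3,4}; X {2,4,6}->{4,6}
Constraint 2 (V < X) on D(V)={2,3,4} D(X)={4,6}: no change
Constraint 3 (W < V) on D(W)={2,3,4} D(V)={2,3,4}: W {2,3,4}->{2,3}; V {2,3,4}->{3,4}
So after all 3 constraints: D(W) = {2,3}

Answer: {2,3}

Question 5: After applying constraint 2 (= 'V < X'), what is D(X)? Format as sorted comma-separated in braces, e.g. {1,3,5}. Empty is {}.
Answer: {4,6}

Derivation:
Constraint 1 (W + V = X) on D(W)={2,3,4,5,6} D(V)={2,3,4,5} D(X)={2,4,6}: W {2,3,4,5,6}->{2,3,4}; V {2,3,4,5}->{2,3,4}; X {2,4,6}->{4,6}
Constraint 2 (V < X) on D(V)={2,3,4} D(X)={4,6}: no change
So after constraint 2: D(X) = {4,6}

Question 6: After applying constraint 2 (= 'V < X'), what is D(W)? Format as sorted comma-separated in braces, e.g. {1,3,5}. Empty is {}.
Constraint 1 (W + V = X) on D(W)={2,3,4,5,6} D(V)={2,3,4,5} D(X)={2,4,6}: W {2,3,4,5,6}->{2,3,4}; V {2,3,4,5}->{2,3,4}; X {2,4,6}->{4,6}
Constraint 2 (V < X) on D(V)={2,3,4} D(X)={4,6}: no change
So after constraint 2: D(W) = {2,3,4}

Answer: {2,3,4}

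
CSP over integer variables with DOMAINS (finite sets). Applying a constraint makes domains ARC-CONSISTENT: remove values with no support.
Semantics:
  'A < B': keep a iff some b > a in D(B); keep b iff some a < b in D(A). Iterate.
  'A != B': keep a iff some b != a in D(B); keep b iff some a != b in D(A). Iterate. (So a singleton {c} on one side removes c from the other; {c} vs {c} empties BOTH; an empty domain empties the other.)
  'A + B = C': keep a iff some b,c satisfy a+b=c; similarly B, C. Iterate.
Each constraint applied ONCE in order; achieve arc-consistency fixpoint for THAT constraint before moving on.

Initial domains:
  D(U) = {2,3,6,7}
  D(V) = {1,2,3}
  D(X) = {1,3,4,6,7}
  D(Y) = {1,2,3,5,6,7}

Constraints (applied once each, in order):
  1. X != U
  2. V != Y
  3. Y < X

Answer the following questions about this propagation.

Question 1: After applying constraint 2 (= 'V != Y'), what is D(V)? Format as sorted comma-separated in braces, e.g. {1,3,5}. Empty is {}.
Answer: {1,2,3}

Derivation:
Constraint 1 (X != U) on D(X)={1,3,4,6,7} D(U)={2,3,6,7}: no change
Constraint 2 (V != Y) on D(V)={1,2,3} D(Y)={1,2,3,5,6,7}: no change
So after constraint 2: D(V) = {1,2,3}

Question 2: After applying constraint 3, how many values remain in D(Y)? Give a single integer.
Constraint 1 (X != U) on D(X)={1,3,4,6,7} D(U)={2,3,6,7}: no change
Constraint 2 (V != Y) on D(V)={1,2,3} D(Y)={1,2,3,5,6,7}: no change
Constraint 3 (Y < X) on D(Y)={1,2,3,5,6,7} D(X)={1,3,4,6,7}: Y {1,2,3,5,6,7}->{1,2,3,5,6}; X {1,3,4,6,7}->{3,4,6,7}
So after constraint 3: D(Y)={1,2,3,5,6}, size = 5

Answer: 5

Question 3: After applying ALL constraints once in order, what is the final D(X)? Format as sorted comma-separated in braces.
Answer: {3,4,6,7}

Derivation:
Constraint 1 (X != U) on D(X)={1,3,4,6,7} D(U)={2,3,6,7}: no change
Constraint 2 (V != Y) on D(V)={1,2,3} D(Y)={1,2,3,5,6,7}: no change
Constraint 3 (Y < X) on D(Y)={1,2,3,5,6,7} D(X)={1,3,4,6,7}: Y {1,2,3,5,6,7}->{1,2,3,5,6}; X {1,3,4,6,7}->{3,4,6,7}
So after all 3 constraints: D(X) = {3,4,6,7}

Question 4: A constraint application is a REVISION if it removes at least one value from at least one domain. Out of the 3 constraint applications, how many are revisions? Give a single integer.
Constraint 1 (X != U) on D(X)={1,3,4,6,7} D(U)={2,3,6,7}: no change => not a revision
Constraint 2 (V != Y) on D(V)={1,2,3} D(Y)={1,2,3,5,6,7}: no change => not a revision
Constraint 3 (Y < X) on D(Y)={1,2,3,5,6,7} D(X)={1,3,4,6,7}: Y {1,2,3,5,6,7}->{1,2,3,5,6}; X {1,3,4,6,7}->{3,4,6,7} => REVISION
Total revisions = 1

Answer: 1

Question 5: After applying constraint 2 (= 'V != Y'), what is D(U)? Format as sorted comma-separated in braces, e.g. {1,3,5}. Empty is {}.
Answer: {2,3,6,7}

Derivation:
Constraint 1 (X != U) on D(X)={1,3,4,6,7} D(U)={2,3,6,7}: no change
Constraint 2 (V != Y) on D(V)={1,2,3} D(Y)={1,2,3,5,6,7}: no change
So after constraint 2: D(U) = {2,3,6,7}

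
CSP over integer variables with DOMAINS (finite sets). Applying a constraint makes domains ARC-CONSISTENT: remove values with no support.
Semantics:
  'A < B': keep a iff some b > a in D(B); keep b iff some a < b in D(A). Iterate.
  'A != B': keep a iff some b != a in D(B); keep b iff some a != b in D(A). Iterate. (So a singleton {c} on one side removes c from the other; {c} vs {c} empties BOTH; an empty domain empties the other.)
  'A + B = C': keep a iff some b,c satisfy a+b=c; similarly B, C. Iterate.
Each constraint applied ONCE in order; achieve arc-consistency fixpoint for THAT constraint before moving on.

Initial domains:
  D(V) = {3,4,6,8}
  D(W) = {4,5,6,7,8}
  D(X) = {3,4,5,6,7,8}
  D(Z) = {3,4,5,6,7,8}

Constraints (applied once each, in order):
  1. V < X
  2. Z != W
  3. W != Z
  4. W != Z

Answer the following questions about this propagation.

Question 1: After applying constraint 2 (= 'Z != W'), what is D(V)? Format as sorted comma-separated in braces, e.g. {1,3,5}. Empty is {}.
Constraint 1 (V < X) on D(V)={3,4,6,8} D(X)={3,4,5,6,7,8}: V {3,4,6,8}->{3,4,6}; X {3,4,5,6,7,8}->{4,5,6,7,8}
Constraint 2 (Z != W) on D(Z)={3,4,5,6,7,8} D(W)={4,5,6,7,8}: no change
So after constraint 2: D(V) = {3,4,6}

Answer: {3,4,6}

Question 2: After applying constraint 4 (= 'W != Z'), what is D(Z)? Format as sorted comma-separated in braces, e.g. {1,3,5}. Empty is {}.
Answer: {3,4,5,6,7,8}

Derivation:
Constraint 1 (V < X) on D(V)={3,4,6,8} D(X)={3,4,5,6,7,8}: V {3,4,6,8}->{3,4,6}; X {3,4,5,6,7,8}->{4,5,6,7,8}
Constraint 2 (Z != W) on D(Z)={3,4,5,6,7,8} D(W)={4,5,6,7,8}: no change
Constraint 3 (W != Z) on D(W)={4,5,6,7,8} D(Z)={3,4,5,6,7,8}: no change
Constraint 4 (W != Z) on D(W)={4,5,6,7,8} D(Z)={3,4,5,6,7,8}: no change
So after constraint 4: D(Z) = {3,4,5,6,7,8}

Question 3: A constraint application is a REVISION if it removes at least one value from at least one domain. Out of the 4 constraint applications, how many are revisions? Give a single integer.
Constraint 1 (V < X) on D(V)={3,4,6,8} D(X)={3,4,5,6,7,8}: V {3,4,6,8}->{3,4,6}; X {3,4,5,6,7,8}->{4,5,6,7,8} => REVISION
Constraint 2 (Z != W) on D(Z)={3,4,5,6,7,8} D(W)={4,5,6,7,8}: no change => not a revision
Constraint 3 (W != Z) on D(W)={4,5,6,7,8} D(Z)={3,4,5,6,7,8}: no change => not a revision
Constraint 4 (W != Z) on D(W)={4,5,6,7,8} D(Z)={3,4,5,6,7,8}: no change => not a revision
Total revisions = 1

Answer: 1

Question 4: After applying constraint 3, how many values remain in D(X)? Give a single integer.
Answer: 5

Derivation:
Constraint 1 (V < X) on D(V)={3,4,6,8} D(X)={3,4,5,6,7,8}: V {3,4,6,8}->{3,4,6}; X {3,4,5,6,7,8}->{4,5,6,7,8}
Constraint 2 (Z != W) on D(Z)={3,4,5,6,7,8} D(W)={4,5,6,7,8}: no change
Constraint 3 (W != Z) on D(W)={4,5,6,7,8} D(Z)={3,4,5,6,7,8}: no change
So after constraint 3: D(X)={4,5,6,7,8}, size = 5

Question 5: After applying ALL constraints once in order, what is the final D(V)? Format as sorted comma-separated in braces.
Answer: {3,4,6}

Derivation:
Constraint 1 (V < X) on D(V)={3,4,6,8} D(X)={3,4,5,6,7,8}: V {3,4,6,8}->{3,4,6}; X {3,4,5,6,7,8}->{4,5,6,7,8}
Constraint 2 (Z != W) on D(Z)={3,4,5,6,7,8} D(W)={4,5,6,7,8}: no change
Constraint 3 (W != Z) on D(W)={4,5,6,7,8} D(Z)={3,4,5,6,7,8}: no change
Constraint 4 (W != Z) on D(W)={4,5,6,7,8} D(Z)={3,4,5,6,7,8}: no change
So after all 4 constraints: D(V) = {3,4,6}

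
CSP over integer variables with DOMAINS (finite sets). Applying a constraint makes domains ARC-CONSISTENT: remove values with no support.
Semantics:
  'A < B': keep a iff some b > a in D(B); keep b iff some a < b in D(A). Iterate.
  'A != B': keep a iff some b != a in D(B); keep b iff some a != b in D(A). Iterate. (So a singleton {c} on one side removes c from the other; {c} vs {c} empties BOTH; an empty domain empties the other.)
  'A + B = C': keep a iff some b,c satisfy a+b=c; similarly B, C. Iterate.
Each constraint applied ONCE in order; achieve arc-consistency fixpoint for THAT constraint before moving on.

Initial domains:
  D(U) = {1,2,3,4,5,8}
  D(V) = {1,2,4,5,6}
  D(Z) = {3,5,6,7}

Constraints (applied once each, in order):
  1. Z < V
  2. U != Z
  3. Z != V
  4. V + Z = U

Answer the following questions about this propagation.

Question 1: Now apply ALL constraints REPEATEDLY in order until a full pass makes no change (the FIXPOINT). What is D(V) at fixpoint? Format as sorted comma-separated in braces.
Answer: {5}

Derivation:
pass 0 (initial): D(V)={1,2,4,5,6}
pass 1: U {1,2,3,4,5,8}->{8}; V {1,2,4,5,6}->{5}; Z {3,5,6,7}->{3}
pass 2: no change
Fixpoint after 2 passes: D(V) = {5}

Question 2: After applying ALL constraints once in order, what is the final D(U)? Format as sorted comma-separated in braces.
Constraint 1 (Z < V) on D(Z)={3,5,6,7} D(V)={1,2,4,5,6}: Z {3,5,6,7}->{3,5}; V {1,2,4,5,6}->{4,5,6}
Constraint 2 (U != Z) on D(U)={1,2,3,4,5,8} D(Z)={3,5}: no change
Constraint 3 (Z != V) on D(Z)={3,5} D(V)={4,5,6}: no change
Constraint 4 (V + Z = U) on D(V)={4,5,6} D(Z)={3,5} D(U)={1,2,3,4,5,8}: V {4,5,6}->{5}; Z {3,5}->{3}; U {1,2,3,4,5,8}->{8}
So after all 4 constraints: D(U) = {8}

Answer: {8}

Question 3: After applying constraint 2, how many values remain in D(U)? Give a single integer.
Constraint 1 (Z < V) on D(Z)={3,5,6,7} D(V)={1,2,4,5,6}: Z {3,5,6,7}->{3,5}; V {1,2,4,5,6}->{4,5,6}
Constraint 2 (U != Z) on D(U)={1,2,3,4,5,8} D(Z)={3,5}: no change
So after constraint 2: D(U)={1,2,3,4,5,8}, size = 6

Answer: 6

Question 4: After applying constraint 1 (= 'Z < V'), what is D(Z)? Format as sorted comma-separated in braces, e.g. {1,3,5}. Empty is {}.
Constraint 1 (Z < V) on D(Z)={3,5,6,7} D(V)={1,2,4,5,6}: Z {3,5,6,7}->{3,5}; V {1,2,4,5,6}->{4,5,6}
So after constraint 1: D(Z) = {3,5}

Answer: {3,5}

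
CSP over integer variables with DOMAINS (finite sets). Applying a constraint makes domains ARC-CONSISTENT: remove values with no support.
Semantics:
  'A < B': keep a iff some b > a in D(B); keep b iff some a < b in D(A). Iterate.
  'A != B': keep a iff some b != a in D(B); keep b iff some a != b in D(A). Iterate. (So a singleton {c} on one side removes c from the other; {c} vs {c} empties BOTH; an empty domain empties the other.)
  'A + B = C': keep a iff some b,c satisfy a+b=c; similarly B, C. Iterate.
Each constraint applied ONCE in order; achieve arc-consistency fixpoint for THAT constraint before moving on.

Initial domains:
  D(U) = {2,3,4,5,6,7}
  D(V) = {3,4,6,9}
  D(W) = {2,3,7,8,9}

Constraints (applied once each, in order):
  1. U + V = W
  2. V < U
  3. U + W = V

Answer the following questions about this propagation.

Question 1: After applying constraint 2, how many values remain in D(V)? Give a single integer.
Constraint 1 (U + V = W) on D(U)={2,3,4,5,6,7} D(V)={3,4,6,9} D(W)={2,3,7,8,9}: U {2,3,4,5,6,7}->{2,3,4,5,6}; V {3,4,6,9}->{3,4,6}; W {2,3,7,8,9}->{7,8,9}
Constraint 2 (V < U) on D(V)={3,4,6} D(U)={2,3,4,5,6}: V {3,4,6}->{3,4}; U {2,3,4,5,6}->{4,5,6}
So after constraint 2: D(V)={3,4}, size = 2

Answer: 2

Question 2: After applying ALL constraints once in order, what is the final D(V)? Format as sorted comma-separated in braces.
Constraint 1 (U + V = W) on D(U)={2,3,4,5,6,7} D(V)={3,4,6,9} D(W)={2,3,7,8,9}: U {2,3,4,5,6,7}->{2,3,4,5,6}; V {3,4,6,9}->{3,4,6}; W {2,3,7,8,9}->{7,8,9}
Constraint 2 (V < U) on D(V)={3,4,6} D(U)={2,3,4,5,6}: V {3,4,6}->{3,4}; U {2,3,4,5,6}->{4,5,6}
Constraint 3 (U + W = V) on D(U)={4,5,6} D(W)={7,8,9} D(V)={3,4}: U {4,5,6}->{}; W {7,8,9}->{}; V {3,4}->{}
So after all 3 constraints: D(V) = {}

Answer: {}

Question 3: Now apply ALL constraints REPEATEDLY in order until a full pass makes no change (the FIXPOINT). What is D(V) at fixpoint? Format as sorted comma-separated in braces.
pass 0 (initial): D(V)={3,4,6,9}
pass 1: U {2,3,4,5,6,7}->{}; V {3,4,6,9}->{}; W {2,3,7,8,9}->{}
pass 2: no change
Fixpoint after 2 passes: D(V) = {}

Answer: {}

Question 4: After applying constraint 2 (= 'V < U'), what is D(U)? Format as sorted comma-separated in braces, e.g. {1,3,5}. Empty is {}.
Constraint 1 (U + V = W) on D(U)={2,3,4,5,6,7} D(V)={3,4,6,9} D(W)={2,3,7,8,9}: U {2,3,4,5,6,7}->{2,3,4,5,6}; V {3,4,6,9}->{3,4,6}; W {2,3,7,8,9}->{7,8,9}
Constraint 2 (V < U) on D(V)={3,4,6} D(U)={2,3,4,5,6}: V {3,4,6}->{3,4}; U {2,3,4,5,6}->{4,5,6}
So after constraint 2: D(U) = {4,5,6}

Answer: {4,5,6}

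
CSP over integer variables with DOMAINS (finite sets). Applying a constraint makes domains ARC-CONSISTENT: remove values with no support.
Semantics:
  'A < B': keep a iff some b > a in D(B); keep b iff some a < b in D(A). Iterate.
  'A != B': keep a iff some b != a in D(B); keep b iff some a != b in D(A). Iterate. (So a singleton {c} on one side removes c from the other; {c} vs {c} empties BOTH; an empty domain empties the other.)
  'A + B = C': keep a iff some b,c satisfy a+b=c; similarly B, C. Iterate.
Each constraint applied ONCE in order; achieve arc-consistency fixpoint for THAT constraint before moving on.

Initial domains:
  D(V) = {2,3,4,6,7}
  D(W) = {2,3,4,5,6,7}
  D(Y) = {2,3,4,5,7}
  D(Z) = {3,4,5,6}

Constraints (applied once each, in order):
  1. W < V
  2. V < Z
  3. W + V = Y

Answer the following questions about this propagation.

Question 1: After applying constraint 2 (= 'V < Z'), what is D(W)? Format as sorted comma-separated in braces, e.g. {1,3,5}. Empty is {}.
Answer: {2,3,4,5,6}

Derivation:
Constraint 1 (W < V) on D(W)={2,3,4,5,6,7} D(V)={2,3,4,6,7}: W {2,3,4,5,6,7}->{2,3,4,5,6}; V {2,3,4,6,7}->{3,4,6,7}
Constraint 2 (V < Z) on D(V)={3,4,6,7} D(Z)={3,4,5,6}: V {3,4,6,7}->{3,4}; Z {3,4,5,6}->{4,5,6}
So after constraint 2: D(W) = {2,3,4,5,6}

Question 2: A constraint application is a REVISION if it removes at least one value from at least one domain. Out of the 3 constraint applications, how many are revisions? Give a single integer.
Answer: 3

Derivation:
Constraint 1 (W < V) on D(W)={2,3,4,5,6,7} D(V)={2,3,4,6,7}: W {2,3,4,5,6,7}->{2,3,4,5,6}; V {2,3,4,6,7}->{3,4,6,7} => REVISION
Constraint 2 (V < Z) on D(V)={3,4,6,7} D(Z)={3,4,5,6}: V {3,4,6,7}->{3,4}; Z {3,4,5,6}->{4,5,6} => REVISION
Constraint 3 (W + V = Y) on D(W)={2,3,4,5,6} D(V)={3,4} D(Y)={2,3,4,5,7}: W {2,3,4,5,6}->{2,3,4}; Y {2,3,4,5,7}->{5,7} => REVISION
Total revisions = 3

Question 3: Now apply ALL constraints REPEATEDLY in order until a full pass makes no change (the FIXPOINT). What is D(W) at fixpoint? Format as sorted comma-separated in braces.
Answer: {2,3}

Derivation:
pass 0 (initial): D(W)={2,3,4,5,6,7}
pass 1: V {2,3,4,6,7}->{3,4}; W {2,3,4,5,6,7}->{2,3,4}; Y {2,3,4,5,7}->{5,7}; Z {3,4,5,6}->{4,5,6}
pass 2: W {2,3,4}->{2,3}
pass 3: no change
Fixpoint after 3 passes: D(W) = {2,3}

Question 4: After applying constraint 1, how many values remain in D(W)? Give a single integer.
Constraint 1 (W < V) on D(W)={2,3,4,5,6,7} D(V)={2,3,4,6,7}: W {2,3,4,5,6,7}->{2,3,4,5,6}; V {2,3,4,6,7}->{3,4,6,7}
So after constraint 1: D(W)={2,3,4,5,6}, size = 5

Answer: 5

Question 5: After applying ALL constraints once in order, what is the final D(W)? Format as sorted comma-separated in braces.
Answer: {2,3,4}

Derivation:
Constraint 1 (W < V) on D(W)={2,3,4,5,6,7} D(V)={2,3,4,6,7}: W {2,3,4,5,6,7}->{2,3,4,5,6}; V {2,3,4,6,7}->{3,4,6,7}
Constraint 2 (V < Z) on D(V)={3,4,6,7} D(Z)={3,4,5,6}: V {3,4,6,7}->{3,4}; Z {3,4,5,6}->{4,5,6}
Constraint 3 (W + V = Y) on D(W)={2,3,4,5,6} D(V)={3,4} D(Y)={2,3,4,5,7}: W {2,3,4,5,6}->{2,3,4}; Y {2,3,4,5,7}->{5,7}
So after all 3 constraints: D(W) = {2,3,4}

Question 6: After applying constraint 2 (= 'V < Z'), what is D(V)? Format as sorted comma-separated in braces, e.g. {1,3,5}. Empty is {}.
Answer: {3,4}

Derivation:
Constraint 1 (W < V) on D(W)={2,3,4,5,6,7} D(V)={2,3,4,6,7}: W {2,3,4,5,6,7}->{2,3,4,5,6}; V {2,3,4,6,7}->{3,4,6,7}
Constraint 2 (V < Z) on D(V)={3,4,6,7} D(Z)={3,4,5,6}: V {3,4,6,7}->{3,4}; Z {3,4,5,6}->{4,5,6}
So after constraint 2: D(V) = {3,4}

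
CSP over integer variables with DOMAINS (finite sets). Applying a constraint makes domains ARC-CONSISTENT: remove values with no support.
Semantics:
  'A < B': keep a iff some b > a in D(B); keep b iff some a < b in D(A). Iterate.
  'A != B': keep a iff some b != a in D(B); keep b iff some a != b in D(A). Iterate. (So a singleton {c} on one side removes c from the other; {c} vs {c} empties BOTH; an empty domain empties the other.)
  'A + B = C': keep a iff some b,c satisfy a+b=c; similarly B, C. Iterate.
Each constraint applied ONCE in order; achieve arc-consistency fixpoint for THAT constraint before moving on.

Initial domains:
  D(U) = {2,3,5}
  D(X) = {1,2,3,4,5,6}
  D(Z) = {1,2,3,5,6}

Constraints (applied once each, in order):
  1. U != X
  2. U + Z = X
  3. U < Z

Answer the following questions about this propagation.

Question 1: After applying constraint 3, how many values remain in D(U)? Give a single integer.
Answer: 1

Derivation:
Constraint 1 (U != X) on D(U)={2,3,5} D(X)={1,2,3,4,5,6}: no change
Constraint 2 (U + Z = X) on D(U)={2,3,5} D(Z)={1,2,3,5,6} D(X)={1,2,3,4,5,6}: Z {1,2,3,5,6}->{1,2,3}; X {1,2,3,4,5,6}->{3,4,5,6}
Constraint 3 (U < Z) on D(U)={2,3,5} D(Z)={1,2,3}: U {2,3,5}->{2}; Z {1,2,3}->{3}
So after constraint 3: D(U)={2}, size = 1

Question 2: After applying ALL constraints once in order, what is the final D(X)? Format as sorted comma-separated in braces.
Constraint 1 (U != X) on D(U)={2,3,5} D(X)={1,2,3,4,5,6}: no change
Constraint 2 (U + Z = X) on D(U)={2,3,5} D(Z)={1,2,3,5,6} D(X)={1,2,3,4,5,6}: Z {1,2,3,5,6}->{1,2,3}; X {1,2,3,4,5,6}->{3,4,5,6}
Constraint 3 (U < Z) on D(U)={2,3,5} D(Z)={1,2,3}: U {2,3,5}->{2}; Z {1,2,3}->{3}
So after all 3 constraints: D(X) = {3,4,5,6}

Answer: {3,4,5,6}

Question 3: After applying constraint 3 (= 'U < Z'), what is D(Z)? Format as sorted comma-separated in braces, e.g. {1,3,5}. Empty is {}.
Answer: {3}

Derivation:
Constraint 1 (U != X) on D(U)={2,3,5} D(X)={1,2,3,4,5,6}: no change
Constraint 2 (U + Z = X) on D(U)={2,3,5} D(Z)={1,2,3,5,6} D(X)={1,2,3,4,5,6}: Z {1,2,3,5,6}->{1,2,3}; X {1,2,3,4,5,6}->{3,4,5,6}
Constraint 3 (U < Z) on D(U)={2,3,5} D(Z)={1,2,3}: U {2,3,5}->{2}; Z {1,2,3}->{3}
So after constraint 3: D(Z) = {3}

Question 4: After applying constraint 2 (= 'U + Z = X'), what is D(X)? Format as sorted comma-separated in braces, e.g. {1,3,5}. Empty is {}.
Constraint 1 (U != X) on D(U)={2,3,5} D(X)={1,2,3,4,5,6}: no change
Constraint 2 (U + Z = X) on D(U)={2,3,5} D(Z)={1,2,3,5,6} D(X)={1,2,3,4,5,6}: Z {1,2,3,5,6}->{1,2,3}; X {1,2,3,4,5,6}->{3,4,5,6}
So after constraint 2: D(X) = {3,4,5,6}

Answer: {3,4,5,6}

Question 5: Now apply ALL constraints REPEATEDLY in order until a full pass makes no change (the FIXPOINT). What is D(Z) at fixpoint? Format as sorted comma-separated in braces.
Answer: {3}

Derivation:
pass 0 (initial): D(Z)={1,2,3,5,6}
pass 1: U {2,3,5}->{2}; X {1,2,3,4,5,6}->{3,4,5,6}; Z {1,2,3,5,6}->{3}
pass 2: X {3,4,5,6}->{5}
pass 3: no change
Fixpoint after 3 passes: D(Z) = {3}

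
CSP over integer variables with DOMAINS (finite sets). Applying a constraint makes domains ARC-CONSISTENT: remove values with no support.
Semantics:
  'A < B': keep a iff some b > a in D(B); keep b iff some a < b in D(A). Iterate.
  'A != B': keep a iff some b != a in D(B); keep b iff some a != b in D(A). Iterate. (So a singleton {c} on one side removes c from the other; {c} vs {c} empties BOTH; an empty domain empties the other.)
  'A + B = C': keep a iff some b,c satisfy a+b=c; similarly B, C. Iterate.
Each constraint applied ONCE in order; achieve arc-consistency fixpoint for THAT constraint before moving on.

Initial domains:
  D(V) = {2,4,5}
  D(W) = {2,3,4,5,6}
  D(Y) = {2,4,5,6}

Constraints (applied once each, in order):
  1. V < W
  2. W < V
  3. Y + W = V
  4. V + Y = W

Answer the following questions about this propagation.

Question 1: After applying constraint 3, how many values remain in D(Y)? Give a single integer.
Constraint 1 (V < W) on D(V)={2,4,5} D(W)={2,3,4,5,6}: W {2,3,4,5,6}->{3,4,5,6}
Constraint 2 (W < V) on D(W)={3,4,5,6} D(V)={2,4,5}: W {3,4,5,6}->{3,4}; V {2,4,5}->{4,5}
Constraint 3 (Y + W = V) on D(Y)={2,4,5,6} D(W)={3,4} D(V)={4,5}: Y {2,4,5,6}->{2}; W {3,4}->{3}; V {4,5}->{5}
So after constraint 3: D(Y)={2}, size = 1

Answer: 1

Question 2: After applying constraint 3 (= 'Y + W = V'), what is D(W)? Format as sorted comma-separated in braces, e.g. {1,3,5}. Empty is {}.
Answer: {3}

Derivation:
Constraint 1 (V < W) on D(V)={2,4,5} D(W)={2,3,4,5,6}: W {2,3,4,5,6}->{3,4,5,6}
Constraint 2 (W < V) on D(W)={3,4,5,6} D(V)={2,4,5}: W {3,4,5,6}->{3,4}; V {2,4,5}->{4,5}
Constraint 3 (Y + W = V) on D(Y)={2,4,5,6} D(W)={3,4} D(V)={4,5}: Y {2,4,5,6}->{2}; W {3,4}->{3}; V {4,5}->{5}
So after constraint 3: D(W) = {3}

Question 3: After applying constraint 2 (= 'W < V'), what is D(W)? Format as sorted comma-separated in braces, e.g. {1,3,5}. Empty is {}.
Answer: {3,4}

Derivation:
Constraint 1 (V < W) on D(V)={2,4,5} D(W)={2,3,4,5,6}: W {2,3,4,5,6}->{3,4,5,6}
Constraint 2 (W < V) on D(W)={3,4,5,6} D(V)={2,4,5}: W {3,4,5,6}->{3,4}; V {2,4,5}->{4,5}
So after constraint 2: D(W) = {3,4}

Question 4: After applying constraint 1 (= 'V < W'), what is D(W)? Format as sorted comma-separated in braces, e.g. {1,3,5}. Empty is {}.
Answer: {3,4,5,6}

Derivation:
Constraint 1 (V < W) on D(V)={2,4,5} D(W)={2,3,4,5,6}: W {2,3,4,5,6}->{3,4,5,6}
So after constraint 1: D(W) = {3,4,5,6}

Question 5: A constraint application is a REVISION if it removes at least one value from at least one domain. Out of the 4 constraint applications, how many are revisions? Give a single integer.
Constraint 1 (V < W) on D(V)={2,4,5} D(W)={2,3,4,5,6}: W {2,3,4,5,6}->{3,4,5,6} => REVISION
Constraint 2 (W < V) on D(W)={3,4,5,6} D(V)={2,4,5}: W {3,4,5,6}->{3,4}; V {2,4,5}->{4,5} => REVISION
Constraint 3 (Y + W = V) on D(Y)={2,4,5,6} D(W)={3,4} D(V)={4,5}: Y {2,4,5,6}->{2}; W {3,4}->{3}; V {4,5}->{5} => REVISION
Constraint 4 (V + Y = W) on D(V)={5} D(Y)={2} D(W)={3}: V {5}->{}; Y {2}->{}; W {3}->{} => REVISION
Total revisions = 4

Answer: 4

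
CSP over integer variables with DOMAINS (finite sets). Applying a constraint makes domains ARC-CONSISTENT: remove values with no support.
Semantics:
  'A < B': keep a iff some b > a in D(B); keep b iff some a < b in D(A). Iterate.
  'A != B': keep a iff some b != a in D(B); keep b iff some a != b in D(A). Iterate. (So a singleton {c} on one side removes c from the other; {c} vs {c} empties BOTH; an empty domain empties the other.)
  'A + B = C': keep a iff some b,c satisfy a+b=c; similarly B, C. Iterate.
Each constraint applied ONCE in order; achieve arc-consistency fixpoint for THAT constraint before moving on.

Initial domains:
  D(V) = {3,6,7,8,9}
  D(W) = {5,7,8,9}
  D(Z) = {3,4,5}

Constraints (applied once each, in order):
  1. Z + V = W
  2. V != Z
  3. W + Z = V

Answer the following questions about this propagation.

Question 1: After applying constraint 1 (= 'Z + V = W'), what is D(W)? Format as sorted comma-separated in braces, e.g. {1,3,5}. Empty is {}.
Constraint 1 (Z + V = W) on D(Z)={3,4,5} D(V)={3,6,7,8,9} D(W)={5,7,8,9}: V {3,6,7,8,9}->{3,6}; W {5,7,8,9}->{7,8,9}
So after constraint 1: D(W) = {7,8,9}

Answer: {7,8,9}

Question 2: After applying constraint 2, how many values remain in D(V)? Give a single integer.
Answer: 2

Derivation:
Constraint 1 (Z + V = W) on D(Z)={3,4,5} D(V)={3,6,7,8,9} D(W)={5,7,8,9}: V {3,6,7,8,9}->{3,6}; W {5,7,8,9}->{7,8,9}
Constraint 2 (V != Z) on D(V)={3,6} D(Z)={3,4,5}: no change
So after constraint 2: D(V)={3,6}, size = 2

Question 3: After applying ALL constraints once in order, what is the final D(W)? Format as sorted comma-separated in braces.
Constraint 1 (Z + V = W) on D(Z)={3,4,5} D(V)={3,6,7,8,9} D(W)={5,7,8,9}: V {3,6,7,8,9}->{3,6}; W {5,7,8,9}->{7,8,9}
Constraint 2 (V != Z) on D(V)={3,6} D(Z)={3,4,5}: no change
Constraint 3 (W + Z = V) on D(W)={7,8,9} D(Z)={3,4,5} D(V)={3,6}: W {7,8,9}->{}; Z {3,4,5}->{}; V {3,6}->{}
So after all 3 constraints: D(W) = {}

Answer: {}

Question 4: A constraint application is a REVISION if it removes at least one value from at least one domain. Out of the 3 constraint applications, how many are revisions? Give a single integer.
Constraint 1 (Z + V = W) on D(Z)={3,4,5} D(V)={3,6,7,8,9} D(W)={5,7,8,9}: V {3,6,7,8,9}->{3,6}; W {5,7,8,9}->{7,8,9} => REVISION
Constraint 2 (V != Z) on D(V)={3,6} D(Z)={3,4,5}: no change => not a revision
Constraint 3 (W + Z = V) on D(W)={7,8,9} D(Z)={3,4,5} D(V)={3,6}: W {7,8,9}->{}; Z {3,4,5}->{}; V {3,6}->{} => REVISION
Total revisions = 2

Answer: 2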